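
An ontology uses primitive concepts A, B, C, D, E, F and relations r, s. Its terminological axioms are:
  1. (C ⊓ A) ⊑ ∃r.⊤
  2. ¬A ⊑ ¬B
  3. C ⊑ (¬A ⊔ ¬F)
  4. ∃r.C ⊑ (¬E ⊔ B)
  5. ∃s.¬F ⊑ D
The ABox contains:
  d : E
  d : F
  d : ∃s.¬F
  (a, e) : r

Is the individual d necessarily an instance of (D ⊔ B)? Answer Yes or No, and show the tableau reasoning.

1. d : (D ⊔ B)?  L(d) = {E, F, ∃s.¬F} ∪ {(¬D ⊓ ¬B)}
   clash {D, ¬D} at d — d ∈ (D ⊔ B)
2. Hence d : (D ⊔ B): entailed.

Yes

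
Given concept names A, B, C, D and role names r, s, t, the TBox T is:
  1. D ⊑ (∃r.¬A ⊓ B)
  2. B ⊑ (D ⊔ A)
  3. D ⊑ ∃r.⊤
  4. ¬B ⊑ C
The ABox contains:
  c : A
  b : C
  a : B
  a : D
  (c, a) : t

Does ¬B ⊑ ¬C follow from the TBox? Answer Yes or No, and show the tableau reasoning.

No

1. ¬B ⊑ ¬C  ⇔  (¬B ⊓ C) unsat w.r.t. T
   open: L(x₀) ⊇ {C, ¬B, ¬D}
2. Hence ¬B ⊑ ¬C: not entailed.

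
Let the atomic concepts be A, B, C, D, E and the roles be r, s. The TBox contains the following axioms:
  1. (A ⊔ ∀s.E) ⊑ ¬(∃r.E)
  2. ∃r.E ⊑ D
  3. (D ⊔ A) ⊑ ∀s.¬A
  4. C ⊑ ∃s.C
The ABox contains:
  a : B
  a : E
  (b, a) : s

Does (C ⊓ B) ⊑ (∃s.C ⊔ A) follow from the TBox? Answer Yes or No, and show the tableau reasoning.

Yes

1. (C ⊓ B) ⊑ (∃s.C ⊔ A)  ⇔  ((C ⊓ B) ⊓ (∀s.¬C ⊓ ¬A)) unsat w.r.t. T
   all branches close; clash {C, ¬C} at an ∃-successor
2. Hence (C ⊓ B) ⊑ (∃s.C ⊔ A): entailed.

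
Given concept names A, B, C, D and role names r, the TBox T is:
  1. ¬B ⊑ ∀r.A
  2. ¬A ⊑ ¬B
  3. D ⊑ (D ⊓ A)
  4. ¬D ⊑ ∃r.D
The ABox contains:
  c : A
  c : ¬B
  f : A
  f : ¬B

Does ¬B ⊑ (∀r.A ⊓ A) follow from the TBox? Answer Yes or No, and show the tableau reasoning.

1. ¬B ⊑ (∀r.A ⊓ A)  ⇔  (¬B ⊓ (∃r.¬A ⊔ ¬A)) unsat w.r.t. T
   apply at x₀: ¬B⊑∀r.A
   open: L(x₀) ⊇ {¬A, ¬B, ¬D, ∀r.A, ∃r.D} (+ ∃-successors)
2. Hence ¬B ⊑ (∀r.A ⊓ A): not entailed.

No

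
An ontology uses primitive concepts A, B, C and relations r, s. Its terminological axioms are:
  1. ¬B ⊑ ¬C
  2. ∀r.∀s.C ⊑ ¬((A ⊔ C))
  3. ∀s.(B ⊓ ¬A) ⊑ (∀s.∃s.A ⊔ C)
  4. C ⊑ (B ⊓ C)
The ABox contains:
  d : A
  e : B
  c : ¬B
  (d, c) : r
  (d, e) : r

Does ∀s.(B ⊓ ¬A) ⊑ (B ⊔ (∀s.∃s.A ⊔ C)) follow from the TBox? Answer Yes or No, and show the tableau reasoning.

Yes

1. ∀s.(B ⊓ ¬A) ⊑ (B ⊔ (∀s.∃s.A ⊔ C))  ⇔  (∀s.(B ⊓ ¬A) ⊓ (¬B ⊓ (∃s.∀s.¬A ⊓ ¬C))) unsat w.r.t. T
   all branches close; clash {C, ¬C} at x₀
2. Hence ∀s.(B ⊓ ¬A) ⊑ (B ⊔ (∀s.∃s.A ⊔ C)): entailed.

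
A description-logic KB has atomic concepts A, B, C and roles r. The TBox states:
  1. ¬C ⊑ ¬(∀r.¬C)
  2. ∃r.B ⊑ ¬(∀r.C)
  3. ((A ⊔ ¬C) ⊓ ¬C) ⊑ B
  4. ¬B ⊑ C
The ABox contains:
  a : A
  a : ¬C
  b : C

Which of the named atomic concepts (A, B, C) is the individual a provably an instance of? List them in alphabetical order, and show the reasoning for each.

{A, B}

1. a : A?  L(a) = {A, ¬C} ∪ {¬A}
   clash {A, ¬A} at a — a ∈ A
2. a : B?  L(a) = {A, ¬C} ∪ {¬B}
   clash {C, ¬C} at a — a ∈ B
3. a : C?  L(a) = {A, ¬C} ∪ {¬C}
   apply at a: ¬C⊑¬(∀r.¬C)
   open: L(a) ⊇ {A, B, ¬C, ∀r.¬B, ∃r.C} (+ ∃-successors) — a ∉ C possible
4. Entailed for a: {A, B}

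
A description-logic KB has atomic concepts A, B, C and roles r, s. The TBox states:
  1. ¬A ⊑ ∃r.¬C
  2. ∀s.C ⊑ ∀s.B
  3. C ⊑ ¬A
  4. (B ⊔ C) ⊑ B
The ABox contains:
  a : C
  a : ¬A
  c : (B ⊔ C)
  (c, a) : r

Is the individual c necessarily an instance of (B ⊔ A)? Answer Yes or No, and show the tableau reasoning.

1. c : (B ⊔ A)?  L(c) = {(B ⊔ C)} ∪ {(¬B ⊓ ¬A)}
   clash {B, ¬B} at c — c ∈ (B ⊔ A)
2. Hence c : (B ⊔ A): entailed.

Yes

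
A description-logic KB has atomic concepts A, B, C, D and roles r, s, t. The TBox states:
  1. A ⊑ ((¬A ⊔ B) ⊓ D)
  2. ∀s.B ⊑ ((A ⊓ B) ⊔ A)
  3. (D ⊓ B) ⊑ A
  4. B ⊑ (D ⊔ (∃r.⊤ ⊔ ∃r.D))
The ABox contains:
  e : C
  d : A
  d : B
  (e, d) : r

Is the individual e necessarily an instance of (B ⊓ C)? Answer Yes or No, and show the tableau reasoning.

1. e : (B ⊓ C)?  L(e) = {C} ∪ {(¬B ⊔ ¬C)}
   open: L(e) ⊇ {C, ¬A, ¬B, ∃s.¬B} (+ ∃-successors) — e ∉ (B ⊓ C) possible
2. Hence e : (B ⊓ C): not entailed.

No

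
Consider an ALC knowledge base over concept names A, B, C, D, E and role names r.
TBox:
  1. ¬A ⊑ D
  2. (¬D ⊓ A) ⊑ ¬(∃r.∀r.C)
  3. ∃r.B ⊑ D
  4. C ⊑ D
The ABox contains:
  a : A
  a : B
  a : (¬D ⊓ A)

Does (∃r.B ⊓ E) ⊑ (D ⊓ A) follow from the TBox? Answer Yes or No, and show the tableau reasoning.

1. (∃r.B ⊓ E) ⊑ (D ⊓ A)  ⇔  ((∃r.B ⊓ E) ⊓ (¬D ⊔ ¬A)) unsat w.r.t. T
   apply at x₀: ∃r.B⊑D
   open: L(x₀) ⊇ {D, E, ¬A, ∃r.B} (+ ∃-successors)
2. Hence (∃r.B ⊓ E) ⊑ (D ⊓ A): not entailed.

No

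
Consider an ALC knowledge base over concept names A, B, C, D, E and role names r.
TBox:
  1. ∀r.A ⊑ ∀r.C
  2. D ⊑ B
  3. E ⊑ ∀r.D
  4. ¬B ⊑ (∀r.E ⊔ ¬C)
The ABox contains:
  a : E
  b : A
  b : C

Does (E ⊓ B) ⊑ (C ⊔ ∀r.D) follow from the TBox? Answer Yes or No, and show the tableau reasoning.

1. (E ⊓ B) ⊑ (C ⊔ ∀r.D)  ⇔  ((E ⊓ B) ⊓ (¬C ⊓ ∃r.¬D)) unsat w.r.t. T
   all branches close; clash {D, ¬D} at an ∃-successor
2. Hence (E ⊓ B) ⊑ (C ⊔ ∀r.D): entailed.

Yes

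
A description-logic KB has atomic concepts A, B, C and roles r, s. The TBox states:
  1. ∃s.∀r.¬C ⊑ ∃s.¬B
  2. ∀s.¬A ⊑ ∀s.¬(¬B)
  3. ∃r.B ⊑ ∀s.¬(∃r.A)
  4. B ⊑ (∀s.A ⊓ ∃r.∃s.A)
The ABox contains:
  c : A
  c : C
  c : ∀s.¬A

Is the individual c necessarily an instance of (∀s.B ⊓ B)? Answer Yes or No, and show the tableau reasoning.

No

1. c : (∀s.B ⊓ B)?  L(c) = {A, C, ∀s.¬A} ∪ {(∃s.¬B ⊔ ¬B)}
   apply at c: ∀s.¬A⊑∀s.¬(¬B)
   open: L(c) ⊇ {A, C, ¬B, ∀r.¬B, ∀s.B, …} — c ∉ (∀s.B ⊓ B) possible
2. Hence c : (∀s.B ⊓ B): not entailed.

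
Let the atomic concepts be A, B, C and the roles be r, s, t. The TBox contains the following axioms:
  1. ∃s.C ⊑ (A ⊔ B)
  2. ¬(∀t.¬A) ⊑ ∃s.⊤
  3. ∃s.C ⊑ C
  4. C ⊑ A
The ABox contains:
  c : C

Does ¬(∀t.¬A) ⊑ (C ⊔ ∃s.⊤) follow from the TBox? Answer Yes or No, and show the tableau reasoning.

1. ¬(∀t.¬A) ⊑ (C ⊔ ∃s.⊤)  ⇔  (∃t.A ⊓ (¬C ⊓ ∀s.⊥)) unsat w.r.t. T
   all branches close; clash {C, ¬C} at x₀
2. Hence ¬(∀t.¬A) ⊑ (C ⊔ ∃s.⊤): entailed.

Yes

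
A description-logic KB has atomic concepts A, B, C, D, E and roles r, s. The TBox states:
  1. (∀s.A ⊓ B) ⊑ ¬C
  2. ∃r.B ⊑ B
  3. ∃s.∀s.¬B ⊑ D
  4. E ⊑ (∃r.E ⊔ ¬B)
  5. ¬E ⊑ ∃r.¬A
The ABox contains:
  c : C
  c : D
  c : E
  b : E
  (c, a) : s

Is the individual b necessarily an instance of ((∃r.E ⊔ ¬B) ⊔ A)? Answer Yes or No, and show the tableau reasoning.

1. b : ((∃r.E ⊔ ¬B) ⊔ A)?  L(b) = {E} ∪ {((∀r.¬E ⊓ B) ⊓ ¬A)}
   clash {B, ¬B} at b — b ∈ ((∃r.E ⊔ ¬B) ⊔ A)
2. Hence b : ((∃r.E ⊔ ¬B) ⊔ A): entailed.

Yes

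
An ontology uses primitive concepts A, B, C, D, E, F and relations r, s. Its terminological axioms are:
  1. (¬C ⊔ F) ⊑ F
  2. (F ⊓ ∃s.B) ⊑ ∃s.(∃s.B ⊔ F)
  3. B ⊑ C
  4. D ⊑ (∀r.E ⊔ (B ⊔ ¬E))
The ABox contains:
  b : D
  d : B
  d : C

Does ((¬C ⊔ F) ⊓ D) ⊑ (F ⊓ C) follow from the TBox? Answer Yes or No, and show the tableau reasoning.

No

1. ((¬C ⊔ F) ⊓ D) ⊑ (F ⊓ C)  ⇔  (((¬C ⊔ F) ⊓ D) ⊓ (¬F ⊔ ¬C)) unsat w.r.t. T
   apply at x₀: (¬C ⊔ F)⊑F; D⊑(∀r.E ⊔ (B ⊔ ¬E))
   open: L(x₀) ⊇ {D, F, ¬B, ¬C, ∀r.E, …}
2. Hence ((¬C ⊔ F) ⊓ D) ⊑ (F ⊓ C): not entailed.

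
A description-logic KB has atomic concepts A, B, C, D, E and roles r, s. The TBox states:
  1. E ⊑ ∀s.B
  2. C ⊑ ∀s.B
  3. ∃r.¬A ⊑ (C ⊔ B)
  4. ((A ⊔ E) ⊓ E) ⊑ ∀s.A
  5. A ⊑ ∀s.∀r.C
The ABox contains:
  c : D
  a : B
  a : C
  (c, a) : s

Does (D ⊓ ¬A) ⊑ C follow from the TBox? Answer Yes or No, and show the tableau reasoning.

No

1. (D ⊓ ¬A) ⊑ C  ⇔  ((D ⊓ ¬A) ⊓ ¬C) unsat w.r.t. T
   open: L(x₀) ⊇ {D, ¬A, ¬C, ¬E, ∀r.A}
2. Hence (D ⊓ ¬A) ⊑ C: not entailed.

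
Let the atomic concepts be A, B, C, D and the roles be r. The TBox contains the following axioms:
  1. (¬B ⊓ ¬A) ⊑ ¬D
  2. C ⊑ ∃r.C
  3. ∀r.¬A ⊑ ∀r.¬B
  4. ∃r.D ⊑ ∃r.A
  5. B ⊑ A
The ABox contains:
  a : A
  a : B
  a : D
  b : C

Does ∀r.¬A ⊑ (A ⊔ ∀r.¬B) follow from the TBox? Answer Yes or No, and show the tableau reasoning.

1. ∀r.¬A ⊑ (A ⊔ ∀r.¬B)  ⇔  (∀r.¬A ⊓ (¬A ⊓ ∃r.B)) unsat w.r.t. T
   all branches close; clash {A, ¬A} at x₀
2. Hence ∀r.¬A ⊑ (A ⊔ ∀r.¬B): entailed.

Yes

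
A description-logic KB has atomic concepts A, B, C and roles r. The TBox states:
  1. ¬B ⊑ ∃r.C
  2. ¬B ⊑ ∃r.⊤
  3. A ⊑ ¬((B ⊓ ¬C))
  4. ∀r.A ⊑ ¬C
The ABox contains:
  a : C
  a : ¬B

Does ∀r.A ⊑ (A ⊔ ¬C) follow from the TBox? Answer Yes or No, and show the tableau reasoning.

1. ∀r.A ⊑ (A ⊔ ¬C)  ⇔  (∀r.A ⊓ (¬A ⊓ C)) unsat w.r.t. T
   all branches close; clash {C, ¬C} at x₀
2. Hence ∀r.A ⊑ (A ⊔ ¬C): entailed.

Yes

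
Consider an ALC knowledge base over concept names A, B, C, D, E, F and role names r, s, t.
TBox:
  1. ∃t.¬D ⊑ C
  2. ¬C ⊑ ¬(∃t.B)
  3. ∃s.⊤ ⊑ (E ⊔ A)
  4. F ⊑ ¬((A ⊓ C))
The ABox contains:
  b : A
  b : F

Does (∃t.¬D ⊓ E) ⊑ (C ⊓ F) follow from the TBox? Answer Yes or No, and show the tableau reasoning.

No

1. (∃t.¬D ⊓ E) ⊑ (C ⊓ F)  ⇔  ((∃t.¬D ⊓ E) ⊓ (¬C ⊔ ¬F)) unsat w.r.t. T
   apply at x₀: ∃t.¬D⊑C
   open: L(x₀) ⊇ {C, E, ¬F, ∀s.⊥, ∃t.¬D} (+ ∃-successors)
2. Hence (∃t.¬D ⊓ E) ⊑ (C ⊓ F): not entailed.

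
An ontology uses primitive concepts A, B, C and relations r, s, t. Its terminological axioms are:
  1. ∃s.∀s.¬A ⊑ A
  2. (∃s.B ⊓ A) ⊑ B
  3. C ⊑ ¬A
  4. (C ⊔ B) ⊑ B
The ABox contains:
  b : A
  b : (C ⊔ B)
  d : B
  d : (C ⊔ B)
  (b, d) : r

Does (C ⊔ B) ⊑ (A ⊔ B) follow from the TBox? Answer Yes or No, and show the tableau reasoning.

Yes

1. (C ⊔ B) ⊑ (A ⊔ B)  ⇔  ((C ⊔ B) ⊓ (¬A ⊓ ¬B)) unsat w.r.t. T
   all branches close; clash {B, ¬B} at x₀
2. Hence (C ⊔ B) ⊑ (A ⊔ B): entailed.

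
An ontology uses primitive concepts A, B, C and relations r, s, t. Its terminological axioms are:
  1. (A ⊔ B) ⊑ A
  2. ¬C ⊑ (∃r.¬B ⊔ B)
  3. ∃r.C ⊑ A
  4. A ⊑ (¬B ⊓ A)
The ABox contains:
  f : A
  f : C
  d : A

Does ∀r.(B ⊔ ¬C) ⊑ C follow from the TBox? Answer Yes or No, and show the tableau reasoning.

No

1. ∀r.(B ⊔ ¬C) ⊑ C  ⇔  (∀r.(B ⊔ ¬C) ⊓ ¬C) unsat w.r.t. T
   apply at x₀: ¬C⊑(∃r.¬B ⊔ B)
   open: L(x₀) ⊇ {¬A, ¬B, ¬C, ∀r.(B ⊔ ¬C), ∀r.¬C, …} (+ ∃-successors)
2. Hence ∀r.(B ⊔ ¬C) ⊑ C: not entailed.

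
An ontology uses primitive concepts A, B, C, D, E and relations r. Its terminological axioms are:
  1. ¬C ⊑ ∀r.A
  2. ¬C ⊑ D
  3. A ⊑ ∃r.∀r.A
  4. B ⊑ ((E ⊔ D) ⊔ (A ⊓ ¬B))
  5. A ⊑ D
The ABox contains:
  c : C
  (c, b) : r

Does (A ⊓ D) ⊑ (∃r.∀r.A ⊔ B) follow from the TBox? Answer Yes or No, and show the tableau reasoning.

Yes

1. (A ⊓ D) ⊑ (∃r.∀r.A ⊔ B)  ⇔  ((A ⊓ D) ⊓ (∀r.∃r.¬A ⊓ ¬B)) unsat w.r.t. T
   all branches close; clash {A, ¬A} at an ∃-successor
2. Hence (A ⊓ D) ⊑ (∃r.∀r.A ⊔ B): entailed.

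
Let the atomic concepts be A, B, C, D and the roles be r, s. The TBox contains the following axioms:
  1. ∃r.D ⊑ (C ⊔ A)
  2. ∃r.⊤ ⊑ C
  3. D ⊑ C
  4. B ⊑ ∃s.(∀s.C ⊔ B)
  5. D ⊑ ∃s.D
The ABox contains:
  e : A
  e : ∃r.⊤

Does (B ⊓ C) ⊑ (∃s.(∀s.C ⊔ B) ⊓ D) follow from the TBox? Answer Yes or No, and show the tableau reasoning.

No

1. (B ⊓ C) ⊑ (∃s.(∀s.C ⊔ B) ⊓ D)  ⇔  ((B ⊓ C) ⊓ (∀s.(∃s.¬C ⊓ ¬B) ⊔ ¬D)) unsat w.r.t. T
   apply at x₀: B⊑∃s.(∀s.C ⊔ B)
   open: L(x₀) ⊇ {B, C, ¬D, ∀r.¬D, ∃s.(∀s.C ⊔ B)} (+ ∃-successors)
2. Hence (B ⊓ C) ⊑ (∃s.(∀s.C ⊔ B) ⊓ D): not entailed.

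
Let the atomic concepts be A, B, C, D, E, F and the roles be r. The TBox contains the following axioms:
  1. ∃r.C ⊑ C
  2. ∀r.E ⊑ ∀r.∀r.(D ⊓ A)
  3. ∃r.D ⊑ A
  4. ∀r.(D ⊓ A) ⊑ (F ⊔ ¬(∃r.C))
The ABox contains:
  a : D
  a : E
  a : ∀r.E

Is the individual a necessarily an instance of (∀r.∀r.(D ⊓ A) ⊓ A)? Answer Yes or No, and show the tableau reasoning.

No

1. a : (∀r.∀r.(D ⊓ A) ⊓ A)?  L(a) = {D, E, ∀r.E} ∪ {(∃r.∃r.(¬D ⊔ ¬A) ⊔ ¬A)}
   apply at a: ∀r.E⊑∀r.∀r.(D ⊓ A)
   open: L(a) ⊇ {D, E, ¬A, ∀r.E, ∀r.¬C, …} (+ ∃-successors) — a ∉ (∀r.∀r.(D ⊓ A) ⊓ A) possible
2. Hence a : (∀r.∀r.(D ⊓ A) ⊓ A): not entailed.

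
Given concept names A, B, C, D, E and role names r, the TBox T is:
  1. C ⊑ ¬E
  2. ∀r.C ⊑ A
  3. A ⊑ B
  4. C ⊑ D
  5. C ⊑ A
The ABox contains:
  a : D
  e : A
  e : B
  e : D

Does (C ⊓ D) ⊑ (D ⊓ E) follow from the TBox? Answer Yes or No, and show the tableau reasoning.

No

1. (C ⊓ D) ⊑ (D ⊓ E)  ⇔  ((C ⊓ D) ⊓ (¬D ⊔ ¬E)) unsat w.r.t. T
   apply at x₀: C⊑¬E; C⊑A
   open: L(x₀) ⊇ {A, B, C, D, ¬E}
2. Hence (C ⊓ D) ⊑ (D ⊓ E): not entailed.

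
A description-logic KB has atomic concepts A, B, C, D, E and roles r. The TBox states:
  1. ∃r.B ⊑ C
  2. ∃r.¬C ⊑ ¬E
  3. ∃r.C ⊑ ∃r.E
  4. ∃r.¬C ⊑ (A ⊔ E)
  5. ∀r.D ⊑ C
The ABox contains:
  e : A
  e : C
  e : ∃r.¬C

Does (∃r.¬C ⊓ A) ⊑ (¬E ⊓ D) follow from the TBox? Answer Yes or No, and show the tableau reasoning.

1. (∃r.¬C ⊓ A) ⊑ (¬E ⊓ D)  ⇔  ((∃r.¬C ⊓ A) ⊓ (E ⊔ ¬D)) unsat w.r.t. T
   apply at x₀: ∃r.¬C⊑¬E; ∃r.¬C⊑(A ⊔ E)
   open: L(x₀) ⊇ {A, ¬D, ¬E, ∀r.¬B, ∀r.¬C, …} (+ ∃-successors)
2. Hence (∃r.¬C ⊓ A) ⊑ (¬E ⊓ D): not entailed.

No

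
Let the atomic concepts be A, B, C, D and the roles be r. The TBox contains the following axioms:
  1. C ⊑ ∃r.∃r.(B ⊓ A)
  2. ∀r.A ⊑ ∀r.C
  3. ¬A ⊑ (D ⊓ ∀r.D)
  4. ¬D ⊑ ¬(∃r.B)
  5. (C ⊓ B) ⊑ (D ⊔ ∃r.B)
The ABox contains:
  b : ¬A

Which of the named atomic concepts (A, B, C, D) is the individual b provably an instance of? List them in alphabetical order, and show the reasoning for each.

1. b : A?  L(b) = {¬A} ∪ {¬A}
   apply at b: ¬A⊑(D ⊓ ∀r.D)
   open: L(b) ⊇ {D, ¬A, ¬C, ∀r.D, ∃r.¬A} (+ ∃-successors) — b ∉ A possible
2. b : B?  L(b) = {¬A} ∪ {¬B}
   apply at b: ¬A⊑(D ⊓ ∀r.D)
   open: L(b) ⊇ {D, ¬A, ¬B, ¬C, ∀r.D, …} (+ ∃-successors) — b ∉ B possible
3. b : C?  L(b) = {¬A} ∪ {¬C}
   apply at b: ¬A⊑(D ⊓ ∀r.D)
   open: L(b) ⊇ {D, ¬A, ¬C, ∀r.D, ∃r.¬A} (+ ∃-successors) — b ∉ C possible
4. b : D?  L(b) = {¬A} ∪ {¬D}
   clash {D, ¬D} at b — b ∈ D
5. Entailed for b: {D}

{D}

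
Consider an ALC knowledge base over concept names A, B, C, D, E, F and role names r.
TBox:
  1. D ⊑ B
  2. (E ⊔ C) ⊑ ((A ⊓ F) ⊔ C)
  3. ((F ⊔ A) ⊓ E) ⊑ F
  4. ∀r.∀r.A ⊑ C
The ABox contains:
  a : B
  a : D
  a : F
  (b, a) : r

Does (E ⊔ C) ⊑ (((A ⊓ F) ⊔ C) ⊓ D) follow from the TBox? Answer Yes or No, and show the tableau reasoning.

1. (E ⊔ C) ⊑ (((A ⊓ F) ⊔ C) ⊓ D)  ⇔  ((E ⊔ C) ⊓ (((¬A ⊔ ¬F) ⊓ ¬C) ⊔ ¬D)) unsat w.r.t. T
   apply at x₀: (E ⊔ C)⊑((A ⊓ F) ⊔ C)
   open: L(x₀) ⊇ {A, E, F, ¬D, ∃r.∃r.¬A} (+ ∃-successors)
2. Hence (E ⊔ C) ⊑ (((A ⊓ F) ⊔ C) ⊓ D): not entailed.

No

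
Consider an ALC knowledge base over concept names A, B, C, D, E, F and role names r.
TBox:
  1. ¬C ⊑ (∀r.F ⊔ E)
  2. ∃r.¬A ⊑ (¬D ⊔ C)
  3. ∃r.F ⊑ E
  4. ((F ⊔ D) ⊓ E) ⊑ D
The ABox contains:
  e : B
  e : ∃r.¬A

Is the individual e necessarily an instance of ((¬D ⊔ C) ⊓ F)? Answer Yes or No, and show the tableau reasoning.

No

1. e : ((¬D ⊔ C) ⊓ F)?  L(e) = {B, ∃r.¬A} ∪ {((D ⊓ ¬C) ⊔ ¬F)}
   apply at e: ∃r.¬A⊑(¬D ⊔ C)
   open: L(e) ⊇ {B, C, ¬D, ¬F, ∀r.¬F, …} (+ ∃-successors) — e ∉ ((¬D ⊔ C) ⊓ F) possible
2. Hence e : ((¬D ⊔ C) ⊓ F): not entailed.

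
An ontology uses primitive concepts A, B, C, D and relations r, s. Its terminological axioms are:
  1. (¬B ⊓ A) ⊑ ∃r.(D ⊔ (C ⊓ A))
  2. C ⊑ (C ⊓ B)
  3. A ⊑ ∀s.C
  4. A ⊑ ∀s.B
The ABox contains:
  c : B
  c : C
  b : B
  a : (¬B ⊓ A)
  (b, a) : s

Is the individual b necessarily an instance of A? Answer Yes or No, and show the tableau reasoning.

No

1. b : A?  L(b) = {B} ∪ {¬A}
   open: L(b) ⊇ {B, ¬A, ¬C} — b ∉ A possible
2. Hence b : A: not entailed.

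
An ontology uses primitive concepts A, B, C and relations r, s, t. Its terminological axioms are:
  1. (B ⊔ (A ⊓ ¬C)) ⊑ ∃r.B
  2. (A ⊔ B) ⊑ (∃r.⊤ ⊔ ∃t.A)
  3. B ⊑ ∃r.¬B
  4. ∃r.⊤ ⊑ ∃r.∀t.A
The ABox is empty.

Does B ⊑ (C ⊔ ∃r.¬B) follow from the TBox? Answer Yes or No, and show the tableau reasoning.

Yes

1. B ⊑ (C ⊔ ∃r.¬B)  ⇔  (B ⊓ (¬C ⊓ ∀r.B)) unsat w.r.t. T
   all branches close; clash {B, ¬B} at an ∃-successor
2. Hence B ⊑ (C ⊔ ∃r.¬B): entailed.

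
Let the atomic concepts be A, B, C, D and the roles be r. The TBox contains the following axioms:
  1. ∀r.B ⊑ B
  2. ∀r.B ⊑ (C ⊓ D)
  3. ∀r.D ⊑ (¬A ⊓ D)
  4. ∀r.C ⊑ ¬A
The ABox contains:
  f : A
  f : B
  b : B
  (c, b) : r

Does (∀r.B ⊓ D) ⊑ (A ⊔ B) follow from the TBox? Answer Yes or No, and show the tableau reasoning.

1. (∀r.B ⊓ D) ⊑ (A ⊔ B)  ⇔  ((∀r.B ⊓ D) ⊓ (¬A ⊓ ¬B)) unsat w.r.t. T
   all branches close; clash {B, ¬B} at x₀
2. Hence (∀r.B ⊓ D) ⊑ (A ⊔ B): entailed.

Yes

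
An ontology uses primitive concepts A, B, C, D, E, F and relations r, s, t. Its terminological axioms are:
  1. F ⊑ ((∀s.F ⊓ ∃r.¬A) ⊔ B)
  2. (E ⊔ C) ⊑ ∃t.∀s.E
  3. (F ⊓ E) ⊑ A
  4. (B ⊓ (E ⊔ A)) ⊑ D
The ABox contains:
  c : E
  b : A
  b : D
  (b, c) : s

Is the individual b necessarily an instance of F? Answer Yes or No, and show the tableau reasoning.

1. b : F?  L(b) = {A, D} ∪ {¬F}
   open: L(b) ⊇ {A, D, ¬C, ¬E, ¬F} — b ∉ F possible
2. Hence b : F: not entailed.

No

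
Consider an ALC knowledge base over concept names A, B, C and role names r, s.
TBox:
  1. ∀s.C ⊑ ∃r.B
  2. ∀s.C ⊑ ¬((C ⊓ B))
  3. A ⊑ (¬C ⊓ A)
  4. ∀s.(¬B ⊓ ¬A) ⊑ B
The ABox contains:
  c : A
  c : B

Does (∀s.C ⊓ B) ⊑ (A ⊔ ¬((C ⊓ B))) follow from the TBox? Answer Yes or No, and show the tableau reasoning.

1. (∀s.C ⊓ B) ⊑ (A ⊔ ¬((C ⊓ B)))  ⇔  ((∀s.C ⊓ B) ⊓ (¬A ⊓ (C ⊓ B))) unsat w.r.t. T
   all branches close; clash {B, ¬B} at x₀
2. Hence (∀s.C ⊓ B) ⊑ (A ⊔ ¬((C ⊓ B))): entailed.

Yes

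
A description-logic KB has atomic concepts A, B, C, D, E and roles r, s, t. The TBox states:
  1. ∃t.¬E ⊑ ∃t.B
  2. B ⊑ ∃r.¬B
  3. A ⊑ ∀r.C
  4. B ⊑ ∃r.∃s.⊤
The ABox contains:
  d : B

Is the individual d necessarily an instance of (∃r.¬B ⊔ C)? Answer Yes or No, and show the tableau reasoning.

Yes

1. d : (∃r.¬B ⊔ C)?  L(d) = {B} ∪ {(∀r.B ⊓ ¬C)}
   clash {B, ¬B} at an ∃-successor — d ∈ (∃r.¬B ⊔ C)
2. Hence d : (∃r.¬B ⊔ C): entailed.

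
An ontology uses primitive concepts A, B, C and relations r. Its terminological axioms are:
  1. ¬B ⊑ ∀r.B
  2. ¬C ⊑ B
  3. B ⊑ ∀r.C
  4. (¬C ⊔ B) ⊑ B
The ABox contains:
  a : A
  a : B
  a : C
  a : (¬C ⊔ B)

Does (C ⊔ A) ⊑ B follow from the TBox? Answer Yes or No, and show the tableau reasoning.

No

1. (C ⊔ A) ⊑ B  ⇔  ((C ⊔ A) ⊓ ¬B) unsat w.r.t. T
   apply at x₀: ¬B⊑∀r.B
   open: L(x₀) ⊇ {C, ¬B, ∀r.B}
2. Hence (C ⊔ A) ⊑ B: not entailed.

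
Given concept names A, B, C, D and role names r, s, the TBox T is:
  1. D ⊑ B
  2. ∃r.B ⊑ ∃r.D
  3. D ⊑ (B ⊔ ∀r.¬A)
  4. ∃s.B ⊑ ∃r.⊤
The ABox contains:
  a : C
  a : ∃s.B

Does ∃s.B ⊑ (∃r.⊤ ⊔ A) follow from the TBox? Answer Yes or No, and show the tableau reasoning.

Yes

1. ∃s.B ⊑ (∃r.⊤ ⊔ A)  ⇔  (∃s.B ⊓ (∀r.⊥ ⊓ ¬A)) unsat w.r.t. T
   all branches close; clash ⊥ at an ∃-successor
2. Hence ∃s.B ⊑ (∃r.⊤ ⊔ A): entailed.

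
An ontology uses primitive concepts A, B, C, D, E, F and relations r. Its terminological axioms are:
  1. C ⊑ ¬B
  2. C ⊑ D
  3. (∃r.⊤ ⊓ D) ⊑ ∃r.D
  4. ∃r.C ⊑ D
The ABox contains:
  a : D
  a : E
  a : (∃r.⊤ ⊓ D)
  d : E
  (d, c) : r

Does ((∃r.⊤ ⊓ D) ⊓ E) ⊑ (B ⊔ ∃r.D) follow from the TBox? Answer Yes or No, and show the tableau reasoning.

1. ((∃r.⊤ ⊓ D) ⊓ E) ⊑ (B ⊔ ∃r.D)  ⇔  (((∃r.⊤ ⊓ D) ⊓ E) ⊓ (¬B ⊓ ∀r.¬D)) unsat w.r.t. T
   all branches close; clash {D, ¬D} at an ∃-successor
2. Hence ((∃r.⊤ ⊓ D) ⊓ E) ⊑ (B ⊔ ∃r.D): entailed.

Yes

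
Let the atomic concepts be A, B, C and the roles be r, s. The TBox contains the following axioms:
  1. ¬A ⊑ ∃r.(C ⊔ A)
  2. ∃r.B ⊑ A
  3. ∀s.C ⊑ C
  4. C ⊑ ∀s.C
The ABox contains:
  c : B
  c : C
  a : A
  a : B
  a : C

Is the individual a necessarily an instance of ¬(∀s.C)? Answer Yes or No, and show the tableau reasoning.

1. a : ¬(∀s.C)?  L(a) = {A, B, C} ∪ {∀s.C}
   open: L(a) ⊇ {A, B, C, ∀s.C} — a ∉ ¬(∀s.C) possible
2. Hence a : ¬(∀s.C): not entailed.

No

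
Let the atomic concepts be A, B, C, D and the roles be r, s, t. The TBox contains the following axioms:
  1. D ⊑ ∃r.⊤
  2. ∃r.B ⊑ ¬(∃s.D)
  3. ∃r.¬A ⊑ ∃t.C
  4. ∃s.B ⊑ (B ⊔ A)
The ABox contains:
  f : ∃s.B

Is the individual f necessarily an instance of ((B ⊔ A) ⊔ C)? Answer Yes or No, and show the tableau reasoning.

1. f : ((B ⊔ A) ⊔ C)?  L(f) = {∃s.B} ∪ {((¬B ⊓ ¬A) ⊓ ¬C)}
   clash {A, ¬A} at f — f ∈ ((B ⊔ A) ⊔ C)
2. Hence f : ((B ⊔ A) ⊔ C): entailed.

Yes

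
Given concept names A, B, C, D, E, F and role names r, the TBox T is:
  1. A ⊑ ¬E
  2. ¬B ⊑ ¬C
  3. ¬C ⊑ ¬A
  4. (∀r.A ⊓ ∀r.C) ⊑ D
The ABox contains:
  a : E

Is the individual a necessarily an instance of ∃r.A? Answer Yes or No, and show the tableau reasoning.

No

1. a : ∃r.A?  L(a) = {E} ∪ {∀r.¬A}
   open: L(a) ⊇ {B, C, E, ¬A, ∀r.¬A, …} (+ ∃-successors) — a ∉ ∃r.A possible
2. Hence a : ∃r.A: not entailed.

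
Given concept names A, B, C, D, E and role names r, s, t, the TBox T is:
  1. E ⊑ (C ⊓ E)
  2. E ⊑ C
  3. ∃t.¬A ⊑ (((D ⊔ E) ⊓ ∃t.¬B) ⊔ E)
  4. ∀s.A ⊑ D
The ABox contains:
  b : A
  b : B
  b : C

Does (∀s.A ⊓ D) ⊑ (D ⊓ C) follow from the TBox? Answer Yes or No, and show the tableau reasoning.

1. (∀s.A ⊓ D) ⊑ (D ⊓ C)  ⇔  ((∀s.A ⊓ D) ⊓ (¬D ⊔ ¬C)) unsat w.r.t. T
   open: L(x₀) ⊇ {D, ¬C, ¬E, ∀s.A, ∀t.A}
2. Hence (∀s.A ⊓ D) ⊑ (D ⊓ C): not entailed.

No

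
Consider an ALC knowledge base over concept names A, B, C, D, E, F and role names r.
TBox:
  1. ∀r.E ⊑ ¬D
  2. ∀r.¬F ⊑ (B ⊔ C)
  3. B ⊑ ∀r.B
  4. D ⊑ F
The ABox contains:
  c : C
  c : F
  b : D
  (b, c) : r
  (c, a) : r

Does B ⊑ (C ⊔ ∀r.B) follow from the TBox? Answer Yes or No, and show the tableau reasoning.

Yes

1. B ⊑ (C ⊔ ∀r.B)  ⇔  (B ⊓ (¬C ⊓ ∃r.¬B)) unsat w.r.t. T
   all branches close; clash {B, ¬B} at an ∃-successor
2. Hence B ⊑ (C ⊔ ∀r.B): entailed.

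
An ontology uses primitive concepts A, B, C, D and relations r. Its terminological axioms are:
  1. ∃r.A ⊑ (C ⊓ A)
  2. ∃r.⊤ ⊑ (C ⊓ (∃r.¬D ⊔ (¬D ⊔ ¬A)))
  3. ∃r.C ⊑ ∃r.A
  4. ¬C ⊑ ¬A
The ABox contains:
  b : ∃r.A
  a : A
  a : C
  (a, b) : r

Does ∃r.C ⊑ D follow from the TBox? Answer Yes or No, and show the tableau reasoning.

1. ∃r.C ⊑ D  ⇔  (∃r.C ⊓ ¬D) unsat w.r.t. T
   apply at x₀: ∃r.C⊑∃r.A
   open: L(x₀) ⊇ {A, C, ¬D, ∃r.A, ∃r.C, …} (+ ∃-successors)
2. Hence ∃r.C ⊑ D: not entailed.

No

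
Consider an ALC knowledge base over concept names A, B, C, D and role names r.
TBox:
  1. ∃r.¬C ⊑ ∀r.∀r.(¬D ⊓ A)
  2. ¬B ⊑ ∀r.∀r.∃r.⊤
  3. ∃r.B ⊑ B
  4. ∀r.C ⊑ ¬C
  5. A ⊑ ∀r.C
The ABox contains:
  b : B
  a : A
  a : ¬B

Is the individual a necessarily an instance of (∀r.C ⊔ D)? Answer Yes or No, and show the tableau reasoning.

1. a : (∀r.C ⊔ D)?  L(a) = {A, ¬B} ∪ {(∃r.¬C ⊓ ¬D)}
   clash {B, ¬B} at a — a ∈ (∀r.C ⊔ D)
2. Hence a : (∀r.C ⊔ D): entailed.

Yes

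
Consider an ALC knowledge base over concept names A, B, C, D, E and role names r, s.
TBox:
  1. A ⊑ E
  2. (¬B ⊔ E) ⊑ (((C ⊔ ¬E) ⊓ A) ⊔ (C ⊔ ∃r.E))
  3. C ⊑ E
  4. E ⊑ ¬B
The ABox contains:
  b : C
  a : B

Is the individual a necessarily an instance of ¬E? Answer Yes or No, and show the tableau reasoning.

1. a : ¬E?  L(a) = {B} ∪ {E}
   clash {B, ¬B} at a — a ∈ ¬E
2. Hence a : ¬E: entailed.

Yes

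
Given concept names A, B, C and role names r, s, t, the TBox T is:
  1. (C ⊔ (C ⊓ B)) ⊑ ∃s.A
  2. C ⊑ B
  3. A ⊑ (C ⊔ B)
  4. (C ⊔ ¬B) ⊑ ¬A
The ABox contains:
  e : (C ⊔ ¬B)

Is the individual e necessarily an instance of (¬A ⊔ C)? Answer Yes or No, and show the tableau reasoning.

1. e : (¬A ⊔ C)?  L(e) = {(C ⊔ ¬B)} ∪ {(A ⊓ ¬C)}
   clash {B, ¬B} at e — e ∈ (¬A ⊔ C)
2. Hence e : (¬A ⊔ C): entailed.

Yes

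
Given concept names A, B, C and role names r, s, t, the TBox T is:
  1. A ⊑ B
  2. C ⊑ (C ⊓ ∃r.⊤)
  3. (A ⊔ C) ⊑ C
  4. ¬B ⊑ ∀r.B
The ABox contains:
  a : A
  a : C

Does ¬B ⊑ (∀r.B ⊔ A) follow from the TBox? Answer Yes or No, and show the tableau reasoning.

Yes

1. ¬B ⊑ (∀r.B ⊔ A)  ⇔  (¬B ⊓ (∃r.¬B ⊓ ¬A)) unsat w.r.t. T
   all branches close; clash {B, ¬B} at an ∃-successor
2. Hence ¬B ⊑ (∀r.B ⊔ A): entailed.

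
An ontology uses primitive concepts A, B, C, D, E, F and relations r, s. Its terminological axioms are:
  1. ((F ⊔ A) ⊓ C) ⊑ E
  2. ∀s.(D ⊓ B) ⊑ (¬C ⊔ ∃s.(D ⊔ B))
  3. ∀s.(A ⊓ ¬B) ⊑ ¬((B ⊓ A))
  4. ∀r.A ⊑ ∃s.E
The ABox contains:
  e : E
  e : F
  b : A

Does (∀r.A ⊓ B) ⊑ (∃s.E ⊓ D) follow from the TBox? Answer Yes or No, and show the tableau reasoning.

No

1. (∀r.A ⊓ B) ⊑ (∃s.E ⊓ D)  ⇔  ((∀r.A ⊓ B) ⊓ (∀s.¬E ⊔ ¬D)) unsat w.r.t. T
   apply at x₀: ∀r.A⊑∃s.E
   open: L(x₀) ⊇ {B, ¬A, ¬D, ¬F, ∀r.A, …} (+ ∃-successors)
2. Hence (∀r.A ⊓ B) ⊑ (∃s.E ⊓ D): not entailed.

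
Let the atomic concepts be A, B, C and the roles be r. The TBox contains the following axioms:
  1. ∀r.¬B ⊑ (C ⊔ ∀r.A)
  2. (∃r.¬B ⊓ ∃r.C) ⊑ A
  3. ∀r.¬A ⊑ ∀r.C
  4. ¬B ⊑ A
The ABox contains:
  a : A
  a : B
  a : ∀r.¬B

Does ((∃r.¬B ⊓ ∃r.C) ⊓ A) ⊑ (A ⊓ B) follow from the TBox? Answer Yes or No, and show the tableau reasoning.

No

1. ((∃r.¬B ⊓ ∃r.C) ⊓ A) ⊑ (A ⊓ B)  ⇔  (((∃r.¬B ⊓ ∃r.C) ⊓ A) ⊓ (¬A ⊔ ¬B)) unsat w.r.t. T
   open: L(x₀) ⊇ {A, ¬B, ∃r.A, ∃r.B, ∃r.C, …} (+ ∃-successors)
2. Hence ((∃r.¬B ⊓ ∃r.C) ⊓ A) ⊑ (A ⊓ B): not entailed.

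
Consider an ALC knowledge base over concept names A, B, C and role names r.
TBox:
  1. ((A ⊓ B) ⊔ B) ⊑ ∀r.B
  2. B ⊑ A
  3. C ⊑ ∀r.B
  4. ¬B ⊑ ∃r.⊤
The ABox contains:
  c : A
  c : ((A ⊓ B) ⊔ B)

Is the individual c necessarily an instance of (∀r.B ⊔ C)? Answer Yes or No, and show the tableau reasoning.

1. c : (∀r.B ⊔ C)?  L(c) = {A, ((A ⊓ B) ⊔ B)} ∪ {(∃r.¬B ⊓ ¬C)}
   clash {B, ¬B} at an ∃-successor — c ∈ (∀r.B ⊔ C)
2. Hence c : (∀r.B ⊔ C): entailed.

Yes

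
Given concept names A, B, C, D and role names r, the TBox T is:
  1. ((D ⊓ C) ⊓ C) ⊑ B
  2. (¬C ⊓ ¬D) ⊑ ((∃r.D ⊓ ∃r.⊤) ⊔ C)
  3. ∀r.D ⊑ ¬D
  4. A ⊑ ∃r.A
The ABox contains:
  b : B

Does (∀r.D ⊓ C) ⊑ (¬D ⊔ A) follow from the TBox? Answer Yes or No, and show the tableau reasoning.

1. (∀r.D ⊓ C) ⊑ (¬D ⊔ A)  ⇔  ((∀r.D ⊓ C) ⊓ (D ⊓ ¬A)) unsat w.r.t. T
   all branches close; clash {D, ¬D} at x₀
2. Hence (∀r.D ⊓ C) ⊑ (¬D ⊔ A): entailed.

Yes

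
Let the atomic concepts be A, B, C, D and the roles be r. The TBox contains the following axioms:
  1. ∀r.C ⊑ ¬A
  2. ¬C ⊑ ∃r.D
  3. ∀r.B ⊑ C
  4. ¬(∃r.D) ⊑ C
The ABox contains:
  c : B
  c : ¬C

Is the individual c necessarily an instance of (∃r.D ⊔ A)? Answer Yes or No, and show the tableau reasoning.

1. c : (∃r.D ⊔ A)?  L(c) = {B, ¬C} ∪ {(∀r.¬D ⊓ ¬A)}
   clash {C, ¬C} at c — c ∈ (∃r.D ⊔ A)
2. Hence c : (∃r.D ⊔ A): entailed.

Yes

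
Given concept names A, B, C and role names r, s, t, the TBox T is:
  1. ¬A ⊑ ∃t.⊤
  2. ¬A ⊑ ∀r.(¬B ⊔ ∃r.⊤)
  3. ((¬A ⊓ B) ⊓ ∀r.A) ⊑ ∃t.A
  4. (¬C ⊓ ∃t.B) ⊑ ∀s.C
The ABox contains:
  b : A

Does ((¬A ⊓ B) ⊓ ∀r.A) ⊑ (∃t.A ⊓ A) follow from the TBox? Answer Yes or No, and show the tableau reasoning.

No

1. ((¬A ⊓ B) ⊓ ∀r.A) ⊑ (∃t.A ⊓ A)  ⇔  (((¬A ⊓ B) ⊓ ∀r.A) ⊓ (∀t.¬A ⊔ ¬A)) unsat w.r.t. T
   apply at x₀: ¬A⊑∃t.⊤; ¬A⊑∀r.(¬B ⊔ ∃r.⊤); ((¬A ⊓ B) ⊓ ∀r.A)⊑∃t.A
   open: L(x₀) ⊇ {B, C, ¬A, ∀r.(¬B ⊔ ∃r.⊤), ∀r.A, …} (+ ∃-successors)
2. Hence ((¬A ⊓ B) ⊓ ∀r.A) ⊑ (∃t.A ⊓ A): not entailed.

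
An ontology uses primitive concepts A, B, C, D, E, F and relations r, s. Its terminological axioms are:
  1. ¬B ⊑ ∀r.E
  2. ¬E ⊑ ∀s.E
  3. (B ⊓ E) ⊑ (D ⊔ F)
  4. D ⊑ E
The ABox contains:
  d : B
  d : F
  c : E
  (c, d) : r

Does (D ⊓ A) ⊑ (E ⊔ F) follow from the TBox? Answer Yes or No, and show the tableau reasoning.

1. (D ⊓ A) ⊑ (E ⊔ F)  ⇔  ((D ⊓ A) ⊓ (¬E ⊓ ¬F)) unsat w.r.t. T
   all branches close; clash {E, ¬E} at x₀
2. Hence (D ⊓ A) ⊑ (E ⊔ F): entailed.

Yes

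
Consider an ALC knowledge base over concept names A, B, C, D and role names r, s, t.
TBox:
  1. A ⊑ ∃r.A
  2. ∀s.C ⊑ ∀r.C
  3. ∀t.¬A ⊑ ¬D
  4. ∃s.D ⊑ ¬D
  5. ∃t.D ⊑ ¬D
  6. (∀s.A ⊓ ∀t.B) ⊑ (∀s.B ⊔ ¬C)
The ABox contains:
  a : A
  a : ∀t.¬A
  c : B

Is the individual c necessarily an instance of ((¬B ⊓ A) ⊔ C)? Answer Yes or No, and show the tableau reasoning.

No

1. c : ((¬B ⊓ A) ⊔ C)?  L(c) = {B} ∪ {((B ⊔ ¬A) ⊓ ¬C)}
   open: L(c) ⊇ {B, ¬A, ¬C, ∀s.¬D, ∀t.¬D, …} (+ ∃-successors) — c ∉ ((¬B ⊓ A) ⊔ C) possible
2. Hence c : ((¬B ⊓ A) ⊔ C): not entailed.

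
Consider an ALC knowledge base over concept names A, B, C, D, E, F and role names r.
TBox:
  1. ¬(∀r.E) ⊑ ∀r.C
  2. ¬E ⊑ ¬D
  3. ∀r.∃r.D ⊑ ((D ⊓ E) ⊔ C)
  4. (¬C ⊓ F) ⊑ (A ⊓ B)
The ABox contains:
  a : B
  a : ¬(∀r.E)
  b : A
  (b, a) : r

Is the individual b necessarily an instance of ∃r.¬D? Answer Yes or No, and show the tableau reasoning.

No

1. b : ∃r.¬D?  L(b) = {A} ∪ {∀r.D}
   open: L(b) ⊇ {A, C, E, ∀r.D, ∀r.E, …} (+ ∃-successors) — b ∉ ∃r.¬D possible
2. Hence b : ∃r.¬D: not entailed.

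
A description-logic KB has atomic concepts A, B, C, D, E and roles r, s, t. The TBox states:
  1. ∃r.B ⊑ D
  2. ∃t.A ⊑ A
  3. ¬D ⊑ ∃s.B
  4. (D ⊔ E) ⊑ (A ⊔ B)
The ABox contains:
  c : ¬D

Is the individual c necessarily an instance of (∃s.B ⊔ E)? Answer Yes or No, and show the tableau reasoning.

Yes

1. c : (∃s.B ⊔ E)?  L(c) = {¬D} ∪ {(∀s.¬B ⊓ ¬E)}
   clash {D, ¬D} at c — c ∈ (∃s.B ⊔ E)
2. Hence c : (∃s.B ⊔ E): entailed.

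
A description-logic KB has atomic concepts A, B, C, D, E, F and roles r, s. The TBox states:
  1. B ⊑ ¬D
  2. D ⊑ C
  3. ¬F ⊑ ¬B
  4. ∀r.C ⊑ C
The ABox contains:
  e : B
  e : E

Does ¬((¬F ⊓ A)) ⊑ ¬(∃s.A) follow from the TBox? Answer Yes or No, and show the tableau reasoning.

1. ¬((¬F ⊓ A)) ⊑ ¬(∃s.A)  ⇔  ((F ⊔ ¬A) ⊓ ∃s.A) unsat w.r.t. T
   open: L(x₀) ⊇ {F, ¬B, ¬D, ∃r.¬C, ∃s.A} (+ ∃-successors)
2. Hence ¬((¬F ⊓ A)) ⊑ ¬(∃s.A): not entailed.

No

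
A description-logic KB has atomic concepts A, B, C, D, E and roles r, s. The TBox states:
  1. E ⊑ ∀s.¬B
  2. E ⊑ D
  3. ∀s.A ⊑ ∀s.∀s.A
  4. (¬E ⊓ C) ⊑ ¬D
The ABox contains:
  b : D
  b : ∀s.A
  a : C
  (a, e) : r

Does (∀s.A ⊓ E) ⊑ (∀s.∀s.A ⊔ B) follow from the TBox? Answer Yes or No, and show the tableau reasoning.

1. (∀s.A ⊓ E) ⊑ (∀s.∀s.A ⊔ B)  ⇔  ((∀s.A ⊓ E) ⊓ (∃s.∃s.¬A ⊓ ¬B)) unsat w.r.t. T
   all branches close; clash {D, ¬D} at x₀
2. Hence (∀s.A ⊓ E) ⊑ (∀s.∀s.A ⊔ B): entailed.

Yes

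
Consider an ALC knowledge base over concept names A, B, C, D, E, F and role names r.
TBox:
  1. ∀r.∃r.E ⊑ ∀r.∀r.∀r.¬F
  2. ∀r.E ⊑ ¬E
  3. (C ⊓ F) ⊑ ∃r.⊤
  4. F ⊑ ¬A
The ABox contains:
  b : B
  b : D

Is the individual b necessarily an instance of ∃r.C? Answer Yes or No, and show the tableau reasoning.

1. b : ∃r.C?  L(b) = {B, D} ∪ {∀r.¬C}
   open: L(b) ⊇ {B, D, ¬F, ∀r.¬C, ∃r.¬E, …} (+ ∃-successors) — b ∉ ∃r.C possible
2. Hence b : ∃r.C: not entailed.

No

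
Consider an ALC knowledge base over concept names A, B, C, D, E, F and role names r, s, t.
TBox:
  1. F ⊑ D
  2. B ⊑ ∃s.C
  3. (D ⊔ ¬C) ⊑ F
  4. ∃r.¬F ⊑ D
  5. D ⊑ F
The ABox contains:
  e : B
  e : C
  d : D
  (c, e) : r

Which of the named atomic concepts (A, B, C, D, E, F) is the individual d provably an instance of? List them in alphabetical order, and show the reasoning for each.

1. d : A?  L(d) = {D} ∪ {¬A}
   apply at d: D⊑F
   open: L(d) ⊇ {D, F, ¬A, ¬B} — d ∉ A possible
2. d : B?  L(d) = {D} ∪ {¬B}
   apply at d: D⊑F
   open: L(d) ⊇ {D, F, ¬B} — d ∉ B possible
3. d : C?  L(d) = {D} ∪ {¬C}
   apply at d: D⊑F
   open: L(d) ⊇ {D, F, ¬B, ¬C} — d ∉ C possible
4. d : D?  L(d) = {D} ∪ {¬D}
   clash {D, ¬D} at d — d ∈ D
5. d : E?  L(d) = {D} ∪ {¬E}
   apply at d: D⊑F
   open: L(d) ⊇ {D, F, ¬B, ¬E} — d ∉ E possible
6. d : F?  L(d) = {D} ∪ {¬F}
   clash {F, ¬F} at d — d ∈ F
7. Entailed for d: {D, F}

{D, F}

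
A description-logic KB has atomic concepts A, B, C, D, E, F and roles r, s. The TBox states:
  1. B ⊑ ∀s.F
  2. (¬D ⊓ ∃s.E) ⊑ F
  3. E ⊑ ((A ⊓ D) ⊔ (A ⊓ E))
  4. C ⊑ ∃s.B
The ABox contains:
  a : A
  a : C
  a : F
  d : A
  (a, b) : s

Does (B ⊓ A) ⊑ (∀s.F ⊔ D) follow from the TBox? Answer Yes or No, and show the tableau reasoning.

Yes

1. (B ⊓ A) ⊑ (∀s.F ⊔ D)  ⇔  ((B ⊓ A) ⊓ (∃s.¬F ⊓ ¬D)) unsat w.r.t. T
   all branches close; clash {F, ¬F} at an ∃-successor
2. Hence (B ⊓ A) ⊑ (∀s.F ⊔ D): entailed.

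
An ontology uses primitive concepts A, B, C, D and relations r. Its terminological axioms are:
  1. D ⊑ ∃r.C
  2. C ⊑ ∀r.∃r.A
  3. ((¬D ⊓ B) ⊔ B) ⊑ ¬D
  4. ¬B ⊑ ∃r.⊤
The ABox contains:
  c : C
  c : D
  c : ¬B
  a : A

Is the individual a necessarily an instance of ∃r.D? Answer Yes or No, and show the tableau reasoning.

1. a : ∃r.D?  L(a) = {A} ∪ {∀r.¬D}
   open: L(a) ⊇ {A, B, ¬C, ¬D, ∀r.¬D} — a ∉ ∃r.D possible
2. Hence a : ∃r.D: not entailed.

No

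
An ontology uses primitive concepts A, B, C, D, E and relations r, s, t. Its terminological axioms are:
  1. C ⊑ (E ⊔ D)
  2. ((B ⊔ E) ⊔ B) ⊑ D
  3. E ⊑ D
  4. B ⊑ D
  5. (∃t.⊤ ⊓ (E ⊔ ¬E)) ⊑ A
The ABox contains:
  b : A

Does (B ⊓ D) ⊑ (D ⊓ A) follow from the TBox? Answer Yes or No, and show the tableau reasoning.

No

1. (B ⊓ D) ⊑ (D ⊓ A)  ⇔  ((B ⊓ D) ⊓ (¬D ⊔ ¬A)) unsat w.r.t. T
   open: L(x₀) ⊇ {B, D, ¬A, ¬C, ∀t.⊥}
2. Hence (B ⊓ D) ⊑ (D ⊓ A): not entailed.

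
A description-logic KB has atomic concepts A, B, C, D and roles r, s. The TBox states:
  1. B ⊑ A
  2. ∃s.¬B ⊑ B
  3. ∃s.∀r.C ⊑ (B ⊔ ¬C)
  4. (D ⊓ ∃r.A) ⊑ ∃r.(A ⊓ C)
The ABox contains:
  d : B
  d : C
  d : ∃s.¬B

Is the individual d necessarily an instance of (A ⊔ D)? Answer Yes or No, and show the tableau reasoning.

1. d : (A ⊔ D)?  L(d) = {B, C, ∃s.¬B} ∪ {(¬A ⊓ ¬D)}
   clash {A, ¬A} at d — d ∈ (A ⊔ D)
2. Hence d : (A ⊔ D): entailed.

Yes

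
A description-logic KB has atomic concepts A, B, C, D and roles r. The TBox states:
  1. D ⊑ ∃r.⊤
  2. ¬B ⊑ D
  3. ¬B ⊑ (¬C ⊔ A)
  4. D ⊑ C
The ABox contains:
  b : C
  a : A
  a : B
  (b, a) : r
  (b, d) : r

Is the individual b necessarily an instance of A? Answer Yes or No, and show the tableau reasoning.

No

1. b : A?  L(b) = {C} ∪ {¬A}
   open: L(b) ⊇ {B, C, ¬A, ¬D} — b ∉ A possible
2. Hence b : A: not entailed.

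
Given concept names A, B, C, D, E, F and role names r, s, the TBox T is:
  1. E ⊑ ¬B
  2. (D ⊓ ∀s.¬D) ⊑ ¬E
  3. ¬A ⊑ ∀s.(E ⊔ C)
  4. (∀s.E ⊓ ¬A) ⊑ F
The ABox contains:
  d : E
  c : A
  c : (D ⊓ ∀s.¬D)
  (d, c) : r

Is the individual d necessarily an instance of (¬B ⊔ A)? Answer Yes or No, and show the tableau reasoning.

Yes

1. d : (¬B ⊔ A)?  L(d) = {E} ∪ {(B ⊓ ¬A)}
   clash {B, ¬B} at d — d ∈ (¬B ⊔ A)
2. Hence d : (¬B ⊔ A): entailed.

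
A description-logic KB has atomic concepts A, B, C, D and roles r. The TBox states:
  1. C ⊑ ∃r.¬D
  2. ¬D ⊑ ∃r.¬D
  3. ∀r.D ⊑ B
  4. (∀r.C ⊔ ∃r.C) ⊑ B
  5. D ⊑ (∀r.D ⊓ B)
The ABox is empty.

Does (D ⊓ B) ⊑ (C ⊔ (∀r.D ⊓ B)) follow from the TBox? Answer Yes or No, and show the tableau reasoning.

Yes

1. (D ⊓ B) ⊑ (C ⊔ (∀r.D ⊓ B))  ⇔  ((D ⊓ B) ⊓ (¬C ⊓ (∃r.¬D ⊔ ¬B))) unsat w.r.t. T
   all branches close; clash {B, ¬B} at x₀
2. Hence (D ⊓ B) ⊑ (C ⊔ (∀r.D ⊓ B)): entailed.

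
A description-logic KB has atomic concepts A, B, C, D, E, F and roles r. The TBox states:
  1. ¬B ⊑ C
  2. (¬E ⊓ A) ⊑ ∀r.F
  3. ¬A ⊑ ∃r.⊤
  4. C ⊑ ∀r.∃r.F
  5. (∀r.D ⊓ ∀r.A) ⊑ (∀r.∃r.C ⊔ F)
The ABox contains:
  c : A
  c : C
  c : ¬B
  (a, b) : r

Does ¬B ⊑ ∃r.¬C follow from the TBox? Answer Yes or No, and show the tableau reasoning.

No

1. ¬B ⊑ ∃r.¬C  ⇔  (¬B ⊓ ∀r.C) unsat w.r.t. T
   apply at x₀: ¬B⊑C
   open: L(x₀) ⊇ {A, C, E, ¬B, ∀r.C, …} (+ ∃-successors)
2. Hence ¬B ⊑ ∃r.¬C: not entailed.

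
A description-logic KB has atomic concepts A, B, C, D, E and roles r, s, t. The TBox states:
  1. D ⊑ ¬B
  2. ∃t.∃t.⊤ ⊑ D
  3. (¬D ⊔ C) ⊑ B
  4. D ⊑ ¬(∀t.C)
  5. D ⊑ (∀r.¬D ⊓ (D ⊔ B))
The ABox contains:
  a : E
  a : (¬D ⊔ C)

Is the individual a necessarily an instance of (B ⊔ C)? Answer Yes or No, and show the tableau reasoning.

Yes

1. a : (B ⊔ C)?  L(a) = {E, (¬D ⊔ C)} ∪ {(¬B ⊓ ¬C)}
   clash {C, ¬C} at a — a ∈ (B ⊔ C)
2. Hence a : (B ⊔ C): entailed.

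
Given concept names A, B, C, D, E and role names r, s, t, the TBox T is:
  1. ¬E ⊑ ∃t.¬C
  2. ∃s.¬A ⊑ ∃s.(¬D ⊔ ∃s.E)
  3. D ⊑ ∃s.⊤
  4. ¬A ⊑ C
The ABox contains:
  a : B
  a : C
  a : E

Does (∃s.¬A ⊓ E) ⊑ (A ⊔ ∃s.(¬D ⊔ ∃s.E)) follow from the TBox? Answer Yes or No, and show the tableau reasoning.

1. (∃s.¬A ⊓ E) ⊑ (A ⊔ ∃s.(¬D ⊔ ∃s.E))  ⇔  ((∃s.¬A ⊓ E) ⊓ (¬A ⊓ ∀s.(D ⊓ ∀s.¬E))) unsat w.r.t. T
   all branches close; clash {E, ¬E} at an ∃-successor
2. Hence (∃s.¬A ⊓ E) ⊑ (A ⊔ ∃s.(¬D ⊔ ∃s.E)): entailed.

Yes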